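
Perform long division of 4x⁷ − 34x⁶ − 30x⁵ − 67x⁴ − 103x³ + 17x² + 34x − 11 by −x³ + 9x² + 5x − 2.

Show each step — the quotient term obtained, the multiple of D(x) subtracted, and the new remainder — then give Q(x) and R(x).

Step 1: lead(4x⁷ − 34x⁶ − 30x⁵ − 67x⁴ − 103x³ + 17x² + 34x − 11) ÷ lead(D) = 4x⁷ ÷ −x³ = −4x⁴. Subtract (−4x⁴)·D = 4x⁷ − 36x⁶ − 20x⁵ + 8x⁴. Remainder: 2x⁶ − 10x⁵ − 75x⁴ − 103x³ + 17x² + 34x − 11.
Step 2: lead(2x⁶ − 10x⁵ − 75x⁴ − 103x³ + 17x² + 34x − 11) ÷ lead(D) = 2x⁶ ÷ −x³ = −2x³. Subtract (−2x³)·D = 2x⁶ − 18x⁵ − 10x⁴ + 4x³. Remainder: 8x⁵ − 65x⁴ − 107x³ + 17x² + 34x − 11.
Step 3: lead(8x⁵ − 65x⁴ − 107x³ + 17x² + 34x − 11) ÷ lead(D) = 8x⁵ ÷ −x³ = −8x². Subtract (−8x²)·D = 8x⁵ − 72x⁴ − 40x³ + 16x². Remainder: 7x⁴ − 67x³ + x² + 34x − 11.
Step 4: lead(7x⁴ − 67x³ + x² + 34x − 11) ÷ lead(D) = 7x⁴ ÷ −x³ = −7x. Subtract (−7x)·D = 7x⁴ − 63x³ − 35x² + 14x. Remainder: −4x³ + 36x² + 20x − 11.
Step 5: lead(−4x³ + 36x² + 20x − 11) ÷ lead(D) = −4x³ ÷ −x³ = 4. Subtract (4)·D = −4x³ + 36x² + 20x − 8. Remainder: −3.

Q(x) = −4x⁴ − 2x³ − 8x² − 7x + 4; R(x) = −3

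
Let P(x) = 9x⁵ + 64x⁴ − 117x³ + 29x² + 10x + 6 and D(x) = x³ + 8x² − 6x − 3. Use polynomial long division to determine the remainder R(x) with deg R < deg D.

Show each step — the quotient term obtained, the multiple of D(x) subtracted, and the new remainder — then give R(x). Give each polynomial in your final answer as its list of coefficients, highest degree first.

R = [-8, 9]

Step 1: lead(9x⁵ + 64x⁴ − 117x³ + 29x² + 10x + 6) ÷ lead(D) = 9x⁵ ÷ x³ = 9x². Subtract (9x²)·D = 9x⁵ + 72x⁴ − 54x³ − 27x². Remainder: −8x⁴ − 63x³ + 56x² + 10x + 6.
Step 2: lead(−8x⁴ − 63x³ + 56x² + 10x + 6) ÷ lead(D) = −8x⁴ ÷ x³ = −8x. Subtract (−8x)·D = −8x⁴ − 64x³ + 48x² + 24x. Remainder: x³ + 8x² − 14x + 6.
Step 3: lead(x³ + 8x² − 14x + 6) ÷ lead(D) = x³ ÷ x³ = 1. Subtract (1)·D = x³ + 8x² − 6x − 3. Remainder: −8x + 9.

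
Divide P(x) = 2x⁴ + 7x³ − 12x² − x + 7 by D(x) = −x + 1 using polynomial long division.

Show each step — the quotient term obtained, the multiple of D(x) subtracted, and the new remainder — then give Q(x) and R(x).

Step 1: lead(2x⁴ + 7x³ − 12x² − x + 7) ÷ lead(D) = 2x⁴ ÷ −x = −2x³. Subtract (−2x³)·D = 2x⁴ − 2x³. Remainder: 9x³ − 12x² − x + 7.
Step 2: lead(9x³ − 12x² − x + 7) ÷ lead(D) = 9x³ ÷ −x = −9x². Subtract (−9x²)·D = 9x³ − 9x². Remainder: −3x² − x + 7.
Step 3: lead(−3x² − x + 7) ÷ lead(D) = −3x² ÷ −x = 3x. Subtract (3x)·D = −3x² + 3x. Remainder: −4x + 7.
Step 4: lead(−4x + 7) ÷ lead(D) = −4x ÷ −x = 4. Subtract (4)·D = −4x + 4. Remainder: 3.

Q(x) = −2x³ − 9x² + 3x + 4; R(x) = 3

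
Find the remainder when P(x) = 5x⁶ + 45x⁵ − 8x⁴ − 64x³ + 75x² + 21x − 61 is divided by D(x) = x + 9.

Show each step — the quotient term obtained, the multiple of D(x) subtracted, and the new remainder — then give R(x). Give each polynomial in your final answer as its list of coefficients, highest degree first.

Step 1: lead(5x⁶ + 45x⁵ − 8x⁴ − 64x³ + 75x² + 21x − 61) ÷ lead(D) = 5x⁶ ÷ x = 5x⁵. Subtract (5x⁵)·D = 5x⁶ + 45x⁵. Remainder: −8x⁴ − 64x³ + 75x² + 21x − 61.
Step 2: lead(−8x⁴ − 64x³ + 75x² + 21x − 61) ÷ lead(D) = −8x⁴ ÷ x = −8x³. Subtract (−8x³)·D = −8x⁴ − 72x³. Remainder: 8x³ + 75x² + 21x − 61.
Step 3: lead(8x³ + 75x² + 21x − 61) ÷ lead(D) = 8x³ ÷ x = 8x². Subtract (8x²)·D = 8x³ + 72x². Remainder: 3x² + 21x − 61.
Step 4: lead(3x² + 21x − 61) ÷ lead(D) = 3x² ÷ x = 3x. Subtract (3x)·D = 3x² + 27x. Remainder: −6x − 61.
Step 5: lead(−6x − 61) ÷ lead(D) = −6x ÷ x = −6. Subtract (−6)·D = −6x − 54. Remainder: −7.

R = [-7]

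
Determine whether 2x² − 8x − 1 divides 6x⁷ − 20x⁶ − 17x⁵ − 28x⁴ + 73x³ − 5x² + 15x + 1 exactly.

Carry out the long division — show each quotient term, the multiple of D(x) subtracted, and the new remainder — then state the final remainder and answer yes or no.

Step 1: lead(6x⁷ − 20x⁶ − 17x⁵ − 28x⁴ + 73x³ − 5x² + 15x + 1) ÷ lead(D) = 6x⁷ ÷ 2x² = 3x⁵. Subtract (3x⁵)·D = 6x⁷ − 24x⁶ − 3x⁵. Remainder: 4x⁶ − 14x⁵ − 28x⁴ + 73x³ − 5x² + 15x + 1.
Step 2: lead(4x⁶ − 14x⁵ − 28x⁴ + 73x³ − 5x² + 15x + 1) ÷ lead(D) = 4x⁶ ÷ 2x² = 2x⁴. Subtract (2x⁴)·D = 4x⁶ − 16x⁵ − 2x⁴. Remainder: 2x⁵ − 26x⁴ + 73x³ − 5x² + 15x + 1.
Step 3: lead(2x⁵ − 26x⁴ + 73x³ − 5x² + 15x + 1) ÷ lead(D) = 2x⁵ ÷ 2x² = x³. Subtract (x³)·D = 2x⁵ − 8x⁴ − x³. Remainder: −18x⁴ + 74x³ − 5x² + 15x + 1.
Step 4: lead(−18x⁴ + 74x³ − 5x² + 15x + 1) ÷ lead(D) = −18x⁴ ÷ 2x² = −9x². Subtract (−9x²)·D = −18x⁴ + 72x³ + 9x². Remainder: 2x³ − 14x² + 15x + 1.
Step 5: lead(2x³ − 14x² + 15x + 1) ÷ lead(D) = 2x³ ÷ 2x² = x. Subtract (x)·D = 2x³ − 8x² − x. Remainder: −6x² + 16x + 1.
Step 6: lead(−6x² + 16x + 1) ÷ lead(D) = −6x² ÷ 2x² = −3. Subtract (−3)·D = −6x² + 24x + 3. Remainder: −8x − 2.

R(x) = −8x − 2, so D(x) is not a factor of P(x). no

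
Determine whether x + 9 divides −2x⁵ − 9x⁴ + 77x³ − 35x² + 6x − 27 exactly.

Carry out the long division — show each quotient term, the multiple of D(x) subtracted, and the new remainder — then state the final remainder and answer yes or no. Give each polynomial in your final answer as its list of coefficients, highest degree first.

Step 1: lead(−2x⁵ − 9x⁴ + 77x³ − 35x² + 6x − 27) ÷ lead(D) = −2x⁵ ÷ x = −2x⁴. Subtract (−2x⁴)·D = −2x⁵ − 18x⁴. Remainder: 9x⁴ + 77x³ − 35x² + 6x − 27.
Step 2: lead(9x⁴ + 77x³ − 35x² + 6x − 27) ÷ lead(D) = 9x⁴ ÷ x = 9x³. Subtract (9x³)·D = 9x⁴ + 81x³. Remainder: −4x³ − 35x² + 6x − 27.
Step 3: lead(−4x³ − 35x² + 6x − 27) ÷ lead(D) = −4x³ ÷ x = −4x². Subtract (−4x²)·D = −4x³ − 36x². Remainder: x² + 6x − 27.
Step 4: lead(x² + 6x − 27) ÷ lead(D) = x² ÷ x = x. Subtract (x)·D = x² + 9x. Remainder: −3x − 27.
Step 5: lead(−3x − 27) ÷ lead(D) = −3x ÷ x = −3. Subtract (−3)·D = −3x − 27. Remainder: 0.

R = [0], so D(x) is a factor of P(x). yes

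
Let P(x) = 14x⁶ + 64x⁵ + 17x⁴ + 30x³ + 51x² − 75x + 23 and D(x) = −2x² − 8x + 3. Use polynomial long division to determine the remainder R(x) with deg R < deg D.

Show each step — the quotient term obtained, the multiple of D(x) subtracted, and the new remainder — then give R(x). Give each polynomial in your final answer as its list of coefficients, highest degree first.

R = [5]

Step 1: lead(14x⁶ + 64x⁵ + 17x⁴ + 30x³ + 51x² − 75x + 23) ÷ lead(D) = 14x⁶ ÷ −2x² = −7x⁴. Subtract (−7x⁴)·D = 14x⁶ + 56x⁵ − 21x⁴. Remainder: 8x⁵ + 38x⁴ + 30x³ + 51x² − 75x + 23.
Step 2: lead(8x⁵ + 38x⁴ + 30x³ + 51x² − 75x + 23) ÷ lead(D) = 8x⁵ ÷ −2x² = −4x³. Subtract (−4x³)·D = 8x⁵ + 32x⁴ − 12x³. Remainder: 6x⁴ + 42x³ + 51x² − 75x + 23.
Step 3: lead(6x⁴ + 42x³ + 51x² − 75x + 23) ÷ lead(D) = 6x⁴ ÷ −2x² = −3x². Subtract (−3x²)·D = 6x⁴ + 24x³ − 9x². Remainder: 18x³ + 60x² − 75x + 23.
Step 4: lead(18x³ + 60x² − 75x + 23) ÷ lead(D) = 18x³ ÷ −2x² = −9x. Subtract (−9x)·D = 18x³ + 72x² − 27x. Remainder: −12x² − 48x + 23.
Step 5: lead(−12x² − 48x + 23) ÷ lead(D) = −12x² ÷ −2x² = 6. Subtract (6)·D = −12x² − 48x + 18. Remainder: 5.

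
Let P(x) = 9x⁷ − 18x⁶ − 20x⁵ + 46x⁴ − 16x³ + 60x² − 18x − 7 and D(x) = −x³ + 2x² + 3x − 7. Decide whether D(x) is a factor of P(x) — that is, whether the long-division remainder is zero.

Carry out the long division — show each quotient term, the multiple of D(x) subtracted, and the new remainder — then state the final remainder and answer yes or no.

Step 1: lead(9x⁷ − 18x⁶ − 20x⁵ + 46x⁴ − 16x³ + 60x² − 18x − 7) ÷ lead(D) = 9x⁷ ÷ −x³ = −9x⁴. Subtract (−9x⁴)·D = 9x⁷ − 18x⁶ − 27x⁵ + 63x⁴. Remainder: 7x⁵ − 17x⁴ − 16x³ + 60x² − 18x − 7.
Step 2: lead(7x⁵ − 17x⁴ − 16x³ + 60x² − 18x − 7) ÷ lead(D) = 7x⁵ ÷ −x³ = −7x². Subtract (−7x²)·D = 7x⁵ − 14x⁴ − 21x³ + 49x². Remainder: −3x⁴ + 5x³ + 11x² − 18x − 7.
Step 3: lead(−3x⁴ + 5x³ + 11x² − 18x − 7) ÷ lead(D) = −3x⁴ ÷ −x³ = 3x. Subtract (3x)·D = −3x⁴ + 6x³ + 9x² − 21x. Remainder: −x³ + 2x² + 3x − 7.
Step 4: lead(−x³ + 2x² + 3x − 7) ÷ lead(D) = −x³ ÷ −x³ = 1. Subtract (1)·D = −x³ + 2x² + 3x − 7. Remainder: 0.

R(x) = 0, so D(x) is a factor of P(x). yes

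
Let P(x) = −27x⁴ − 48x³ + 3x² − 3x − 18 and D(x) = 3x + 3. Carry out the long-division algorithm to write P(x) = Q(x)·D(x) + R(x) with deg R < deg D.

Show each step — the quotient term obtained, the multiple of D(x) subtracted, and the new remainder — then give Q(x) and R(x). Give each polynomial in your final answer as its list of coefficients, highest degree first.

Step 1: lead(−27x⁴ − 48x³ + 3x² − 3x − 18) ÷ lead(D) = −27x⁴ ÷ 3x = −9x³. Subtract (−9x³)·D = −27x⁴ − 27x³. Remainder: −21x³ + 3x² − 3x − 18.
Step 2: lead(−21x³ + 3x² − 3x − 18) ÷ lead(D) = −21x³ ÷ 3x = −7x². Subtract (−7x²)·D = −21x³ − 21x². Remainder: 24x² − 3x − 18.
Step 3: lead(24x² − 3x − 18) ÷ lead(D) = 24x² ÷ 3x = 8x. Subtract (8x)·D = 24x² + 24x. Remainder: −27x − 18.
Step 4: lead(−27x − 18) ÷ lead(D) = −27x ÷ 3x = −9. Subtract (−9)·D = −27x − 27. Remainder: 9.

Q = [-9, -7, 8, -9]; R = [9]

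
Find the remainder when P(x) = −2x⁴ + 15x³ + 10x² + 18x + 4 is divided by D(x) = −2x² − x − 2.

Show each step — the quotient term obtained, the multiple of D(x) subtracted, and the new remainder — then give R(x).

Step 1: lead(−2x⁴ + 15x³ + 10x² + 18x + 4) ÷ lead(D) = −2x⁴ ÷ −2x² = x². Subtract (x²)·D = −2x⁴ − x³ − 2x². Remainder: 16x³ + 12x² + 18x + 4.
Step 2: lead(16x³ + 12x² + 18x + 4) ÷ lead(D) = 16x³ ÷ −2x² = −8x. Subtract (−8x)·D = 16x³ + 8x² + 16x. Remainder: 4x² + 2x + 4.
Step 3: lead(4x² + 2x + 4) ÷ lead(D) = 4x² ÷ −2x² = −2. Subtract (−2)·D = 4x² + 2x + 4. Remainder: 0.

R(x) = 0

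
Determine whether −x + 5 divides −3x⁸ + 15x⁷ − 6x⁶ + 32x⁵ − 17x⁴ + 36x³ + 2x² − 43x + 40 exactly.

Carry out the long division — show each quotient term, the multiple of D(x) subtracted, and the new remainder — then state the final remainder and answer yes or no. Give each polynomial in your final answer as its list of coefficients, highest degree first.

R = [0], so D(x) is a factor of P(x). yes

Step 1: lead(−3x⁸ + 15x⁷ − 6x⁶ + 32x⁵ − 17x⁴ + 36x³ + 2x² − 43x + 40) ÷ lead(D) = −3x⁸ ÷ −x = 3x⁷. Subtract (3x⁷)·D = −3x⁸ + 15x⁷. Remainder: −6x⁶ + 32x⁵ − 17x⁴ + 36x³ + 2x² − 43x + 40.
Step 2: lead(−6x⁶ + 32x⁵ − 17x⁴ + 36x³ + 2x² − 43x + 40) ÷ lead(D) = −6x⁶ ÷ −x = 6x⁵. Subtract (6x⁵)·D = −6x⁶ + 30x⁵. Remainder: 2x⁵ − 17x⁴ + 36x³ + 2x² − 43x + 40.
Step 3: lead(2x⁵ − 17x⁴ + 36x³ + 2x² − 43x + 40) ÷ lead(D) = 2x⁵ ÷ −x = −2x⁴. Subtract (−2x⁴)·D = 2x⁵ − 10x⁴. Remainder: −7x⁴ + 36x³ + 2x² − 43x + 40.
Step 4: lead(−7x⁴ + 36x³ + 2x² − 43x + 40) ÷ lead(D) = −7x⁴ ÷ −x = 7x³. Subtract (7x³)·D = −7x⁴ + 35x³. Remainder: x³ + 2x² − 43x + 40.
Step 5: lead(x³ + 2x² − 43x + 40) ÷ lead(D) = x³ ÷ −x = −x². Subtract (−x²)·D = x³ − 5x². Remainder: 7x² − 43x + 40.
Step 6: lead(7x² − 43x + 40) ÷ lead(D) = 7x² ÷ −x = −7x. Subtract (−7x)·D = 7x² − 35x. Remainder: −8x + 40.
Step 7: lead(−8x + 40) ÷ lead(D) = −8x ÷ −x = 8. Subtract (8)·D = −8x + 40. Remainder: 0.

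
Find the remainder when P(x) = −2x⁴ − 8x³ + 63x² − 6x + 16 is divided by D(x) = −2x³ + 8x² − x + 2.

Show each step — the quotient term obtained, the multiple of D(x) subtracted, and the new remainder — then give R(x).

R(x) = 0

Step 1: lead(−2x⁴ − 8x³ + 63x² − 6x + 16) ÷ lead(D) = −2x⁴ ÷ −2x³ = x. Subtract (x)·D = −2x⁴ + 8x³ − x² + 2x. Remainder: −16x³ + 64x² − 8x + 16.
Step 2: lead(−16x³ + 64x² − 8x + 16) ÷ lead(D) = −16x³ ÷ −2x³ = 8. Subtract (8)·D = −16x³ + 64x² − 8x + 16. Remainder: 0.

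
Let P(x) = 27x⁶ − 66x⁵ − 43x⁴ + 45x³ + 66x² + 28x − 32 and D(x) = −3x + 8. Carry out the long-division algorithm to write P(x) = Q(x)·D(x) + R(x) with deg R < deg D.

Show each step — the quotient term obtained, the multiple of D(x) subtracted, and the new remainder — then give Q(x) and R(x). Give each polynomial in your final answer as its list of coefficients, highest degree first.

Step 1: lead(27x⁶ − 66x⁵ − 43x⁴ + 45x³ + 66x² + 28x − 32) ÷ lead(D) = 27x⁶ ÷ −3x = −9x⁵. Subtract (−9x⁵)·D = 27x⁶ − 72x⁵. Remainder: 6x⁵ − 43x⁴ + 45x³ + 66x² + 28x − 32.
Step 2: lead(6x⁵ − 43x⁴ + 45x³ + 66x² + 28x − 32) ÷ lead(D) = 6x⁵ ÷ −3x = −2x⁴. Subtract (−2x⁴)·D = 6x⁵ − 16x⁴. Remainder: −27x⁴ + 45x³ + 66x² + 28x − 32.
Step 3: lead(−27x⁴ + 45x³ + 66x² + 28x − 32) ÷ lead(D) = −27x⁴ ÷ −3x = 9x³. Subtract (9x³)·D = −27x⁴ + 72x³. Remainder: −27x³ + 66x² + 28x − 32.
Step 4: lead(−27x³ + 66x² + 28x − 32) ÷ lead(D) = −27x³ ÷ −3x = 9x². Subtract (9x²)·D = −27x³ + 72x². Remainder: −6x² + 28x − 32.
Step 5: lead(−6x² + 28x − 32) ÷ lead(D) = −6x² ÷ −3x = 2x. Subtract (2x)·D = −6x² + 16x. Remainder: 12x − 32.
Step 6: lead(12x − 32) ÷ lead(D) = 12x ÷ −3x = −4. Subtract (−4)·D = 12x − 32. Remainder: 0.

Q = [-9, -2, 9, 9, 2, -4]; R = [0]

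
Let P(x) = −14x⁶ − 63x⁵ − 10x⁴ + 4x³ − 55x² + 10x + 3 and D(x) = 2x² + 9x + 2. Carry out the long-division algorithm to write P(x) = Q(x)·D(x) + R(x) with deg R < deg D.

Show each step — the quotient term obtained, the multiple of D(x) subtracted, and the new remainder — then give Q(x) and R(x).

Step 1: lead(−14x⁶ − 63x⁵ − 10x⁴ + 4x³ − 55x² + 10x + 3) ÷ lead(D) = −14x⁶ ÷ 2x² = −7x⁴. Subtract (−7x⁴)·D = −14x⁶ − 63x⁵ − 14x⁴. Remainder: 4x⁴ + 4x³ − 55x² + 10x + 3.
Step 2: lead(4x⁴ + 4x³ − 55x² + 10x + 3) ÷ lead(D) = 4x⁴ ÷ 2x² = 2x². Subtract (2x²)·D = 4x⁴ + 18x³ + 4x². Remainder: −14x³ − 59x² + 10x + 3.
Step 3: lead(−14x³ − 59x² + 10x + 3) ÷ lead(D) = −14x³ ÷ 2x² = −7x. Subtract (−7x)·D = −14x³ − 63x² − 14x. Remainder: 4x² + 24x + 3.
Step 4: lead(4x² + 24x + 3) ÷ lead(D) = 4x² ÷ 2x² = 2. Subtract (2)·D = 4x² + 18x + 4. Remainder: 6x − 1.

Q(x) = −7x⁴ + 2x² − 7x + 2; R(x) = 6x − 1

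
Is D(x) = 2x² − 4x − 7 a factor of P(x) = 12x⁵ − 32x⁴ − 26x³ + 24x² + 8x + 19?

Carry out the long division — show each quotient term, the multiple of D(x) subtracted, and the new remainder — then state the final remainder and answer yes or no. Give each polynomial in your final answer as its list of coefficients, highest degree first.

R = [5], so D(x) is not a factor of P(x). no

Step 1: lead(12x⁵ − 32x⁴ − 26x³ + 24x² + 8x + 19) ÷ lead(D) = 12x⁵ ÷ 2x² = 6x³. Subtract (6x³)·D = 12x⁵ − 24x⁴ − 42x³. Remainder: −8x⁴ + 16x³ + 24x² + 8x + 19.
Step 2: lead(−8x⁴ + 16x³ + 24x² + 8x + 19) ÷ lead(D) = −8x⁴ ÷ 2x² = −4x². Subtract (−4x²)·D = −8x⁴ + 16x³ + 28x². Remainder: −4x² + 8x + 19.
Step 3: lead(−4x² + 8x + 19) ÷ lead(D) = −4x² ÷ 2x² = −2. Subtract (−2)·D = −4x² + 8x + 14. Remainder: 5.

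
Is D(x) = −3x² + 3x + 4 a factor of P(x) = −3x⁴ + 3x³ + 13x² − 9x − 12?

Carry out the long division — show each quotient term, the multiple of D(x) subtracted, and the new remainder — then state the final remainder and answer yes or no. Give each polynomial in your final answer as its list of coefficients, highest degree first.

R = [0], so D(x) is a factor of P(x). yes

Step 1: lead(−3x⁴ + 3x³ + 13x² − 9x − 12) ÷ lead(D) = −3x⁴ ÷ −3x² = x². Subtract (x²)·D = −3x⁴ + 3x³ + 4x². Remainder: 9x² − 9x − 12.
Step 2: lead(9x² − 9x − 12) ÷ lead(D) = 9x² ÷ −3x² = −3. Subtract (−3)·D = 9x² − 9x − 12. Remainder: 0.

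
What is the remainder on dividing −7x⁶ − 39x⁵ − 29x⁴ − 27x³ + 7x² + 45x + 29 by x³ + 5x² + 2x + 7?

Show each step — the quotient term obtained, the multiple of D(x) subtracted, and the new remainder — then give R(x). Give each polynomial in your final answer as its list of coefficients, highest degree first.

Step 1: lead(−7x⁶ − 39x⁵ − 29x⁴ − 27x³ + 7x² + 45x + 29) ÷ lead(D) = −7x⁶ ÷ x³ = −7x³. Subtract (−7x³)·D = −7x⁶ − 35x⁵ − 14x⁴ − 49x³. Remainder: −4x⁵ − 15x⁴ + 22x³ + 7x² + 45x + 29.
Step 2: lead(−4x⁵ − 15x⁴ + 22x³ + 7x² + 45x + 29) ÷ lead(D) = −4x⁵ ÷ x³ = −4x². Subtract (−4x²)·D = −4x⁵ − 20x⁴ − 8x³ − 28x². Remainder: 5x⁴ + 30x³ + 35x² + 45x + 29.
Step 3: lead(5x⁴ + 30x³ + 35x² + 45x + 29) ÷ lead(D) = 5x⁴ ÷ x³ = 5x. Subtract (5x)·D = 5x⁴ + 25x³ + 10x² + 35x. Remainder: 5x³ + 25x² + 10x + 29.
Step 4: lead(5x³ + 25x² + 10x + 29) ÷ lead(D) = 5x³ ÷ x³ = 5. Subtract (5)·D = 5x³ + 25x² + 10x + 35. Remainder: −6.

R = [-6]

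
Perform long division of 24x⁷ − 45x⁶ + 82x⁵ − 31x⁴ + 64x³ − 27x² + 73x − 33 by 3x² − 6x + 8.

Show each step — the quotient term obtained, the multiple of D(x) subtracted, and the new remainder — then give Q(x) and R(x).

Q(x) = 8x⁵ + x⁴ + 8x³ + 3x² + 6x − 5; R(x) = −5x + 7

Step 1: lead(24x⁷ − 45x⁶ + 82x⁵ − 31x⁴ + 64x³ − 27x² + 73x − 33) ÷ lead(D) = 24x⁷ ÷ 3x² = 8x⁵. Subtract (8x⁵)·D = 24x⁷ − 48x⁶ + 64x⁵. Remainder: 3x⁶ + 18x⁵ − 31x⁴ + 64x³ − 27x² + 73x − 33.
Step 2: lead(3x⁶ + 18x⁵ − 31x⁴ + 64x³ − 27x² + 73x − 33) ÷ lead(D) = 3x⁶ ÷ 3x² = x⁴. Subtract (x⁴)·D = 3x⁶ − 6x⁵ + 8x⁴. Remainder: 24x⁵ − 39x⁴ + 64x³ − 27x² + 73x − 33.
Step 3: lead(24x⁵ − 39x⁴ + 64x³ − 27x² + 73x − 33) ÷ lead(D) = 24x⁵ ÷ 3x² = 8x³. Subtract (8x³)·D = 24x⁵ − 48x⁴ + 64x³. Remainder: 9x⁴ − 27x² + 73x − 33.
Step 4: lead(9x⁴ − 27x² + 73x − 33) ÷ lead(D) = 9x⁴ ÷ 3x² = 3x². Subtract (3x²)·D = 9x⁴ − 18x³ + 24x². Remainder: 18x³ − 51x² + 73x − 33.
Step 5: lead(18x³ − 51x² + 73x − 33) ÷ lead(D) = 18x³ ÷ 3x² = 6x. Subtract (6x)·D = 18x³ − 36x² + 48x. Remainder: −15x² + 25x − 33.
Step 6: lead(−15x² + 25x − 33) ÷ lead(D) = −15x² ÷ 3x² = −5. Subtract (−5)·D = −15x² + 30x − 40. Remainder: −5x + 7.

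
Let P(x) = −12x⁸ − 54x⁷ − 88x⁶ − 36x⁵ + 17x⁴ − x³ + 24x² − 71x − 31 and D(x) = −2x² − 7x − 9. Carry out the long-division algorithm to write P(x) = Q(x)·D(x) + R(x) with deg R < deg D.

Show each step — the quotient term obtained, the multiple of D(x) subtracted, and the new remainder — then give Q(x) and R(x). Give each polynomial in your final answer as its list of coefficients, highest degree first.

Step 1: lead(−12x⁸ − 54x⁷ − 88x⁶ − 36x⁵ + 17x⁴ − x³ + 24x² − 71x − 31) ÷ lead(D) = −12x⁸ ÷ −2x² = 6x⁶. Subtract (6x⁶)·D = −12x⁸ − 42x⁷ − 54x⁶. Remainder: −12x⁷ − 34x⁶ − 36x⁵ + 17x⁴ − x³ + 24x² − 71x − 31.
Step 2: lead(−12x⁷ − 34x⁶ − 36x⁵ + 17x⁴ − x³ + 24x² − 71x − 31) ÷ lead(D) = −12x⁷ ÷ −2x² = 6x⁵. Subtract (6x⁵)·D = −12x⁷ − 42x⁶ − 54x⁵. Remainder: 8x⁶ + 18x⁵ + 17x⁴ − x³ + 24x² − 71x − 31.
Step 3: lead(8x⁶ + 18x⁵ + 17x⁴ − x³ + 24x² − 71x − 31) ÷ lead(D) = 8x⁶ ÷ −2x² = −4x⁴. Subtract (−4x⁴)·D = 8x⁶ + 28x⁵ + 36x⁴. Remainder: −10x⁵ − 19x⁴ − x³ + 24x² − 71x − 31.
Step 4: lead(−10x⁵ − 19x⁴ − x³ + 24x² − 71x − 31) ÷ lead(D) = −10x⁵ ÷ −2x² = 5x³. Subtract (5x³)·D = −10x⁵ − 35x⁴ − 45x³. Remainder: 16x⁴ + 44x³ + 24x² − 71x − 31.
Step 5: lead(16x⁴ + 44x³ + 24x² − 71x − 31) ÷ lead(D) = 16x⁴ ÷ −2x² = −8x². Subtract (−8x²)·D = 16x⁴ + 56x³ + 72x². Remainder: −12x³ − 48x² − 71x − 31.
Step 6: lead(−12x³ − 48x² − 71x − 31) ÷ lead(D) = −12x³ ÷ −2x² = 6x. Subtract (6x)·D = −12x³ − 42x² − 54x. Remainder: −6x² − 17x − 31.
Step 7: lead(−6x² − 17x − 31) ÷ lead(D) = −6x² ÷ −2x² = 3. Subtract (3)·D = −6x² − 21x − 27. Remainder: 4x − 4.

Q = [6, 6, -4, 5, -8, 6, 3]; R = [4, -4]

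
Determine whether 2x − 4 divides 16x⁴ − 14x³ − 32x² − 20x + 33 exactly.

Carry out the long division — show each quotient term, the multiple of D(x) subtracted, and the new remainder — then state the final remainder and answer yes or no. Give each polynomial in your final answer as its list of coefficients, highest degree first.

Step 1: lead(16x⁴ − 14x³ − 32x² − 20x + 33) ÷ lead(D) = 16x⁴ ÷ 2x = 8x³. Subtract (8x³)·D = 16x⁴ − 32x³. Remainder: 18x³ − 32x² − 20x + 33.
Step 2: lead(18x³ − 32x² − 20x + 33) ÷ lead(D) = 18x³ ÷ 2x = 9x². Subtract (9x²)·D = 18x³ − 36x². Remainder: 4x² − 20x + 33.
Step 3: lead(4x² − 20x + 33) ÷ lead(D) = 4x² ÷ 2x = 2x. Subtract (2x)·D = 4x² − 8x. Remainder: −12x + 33.
Step 4: lead(−12x + 33) ÷ lead(D) = −12x ÷ 2x = −6. Subtract (−6)·D = −12x + 24. Remainder: 9.

R = [9], so D(x) is not a factor of P(x). no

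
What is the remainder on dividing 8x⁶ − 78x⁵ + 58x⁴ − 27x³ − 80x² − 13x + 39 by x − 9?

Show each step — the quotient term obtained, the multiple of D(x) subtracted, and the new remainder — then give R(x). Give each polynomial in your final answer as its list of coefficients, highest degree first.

Step 1: lead(8x⁶ − 78x⁵ + 58x⁴ − 27x³ − 80x² − 13x + 39) ÷ lead(D) = 8x⁶ ÷ x = 8x⁵. Subtract (8x⁵)·D = 8x⁶ − 72x⁵. Remainder: −6x⁵ + 58x⁴ − 27x³ − 80x² − 13x + 39.
Step 2: lead(−6x⁵ + 58x⁴ − 27x³ − 80x² − 13x + 39) ÷ lead(D) = −6x⁵ ÷ x = −6x⁴. Subtract (−6x⁴)·D = −6x⁵ + 54x⁴. Remainder: 4x⁴ − 27x³ − 80x² − 13x + 39.
Step 3: lead(4x⁴ − 27x³ − 80x² − 13x + 39) ÷ lead(D) = 4x⁴ ÷ x = 4x³. Subtract (4x³)·D = 4x⁴ − 36x³. Remainder: 9x³ − 80x² − 13x + 39.
Step 4: lead(9x³ − 80x² − 13x + 39) ÷ lead(D) = 9x³ ÷ x = 9x². Subtract (9x²)·D = 9x³ − 81x². Remainder: x² − 13x + 39.
Step 5: lead(x² − 13x + 39) ÷ lead(D) = x² ÷ x = x. Subtract (x)·D = x² − 9x. Remainder: −4x + 39.
Step 6: lead(−4x + 39) ÷ lead(D) = −4x ÷ x = −4. Subtract (−4)·D = −4x + 36. Remainder: 3.

R = [3]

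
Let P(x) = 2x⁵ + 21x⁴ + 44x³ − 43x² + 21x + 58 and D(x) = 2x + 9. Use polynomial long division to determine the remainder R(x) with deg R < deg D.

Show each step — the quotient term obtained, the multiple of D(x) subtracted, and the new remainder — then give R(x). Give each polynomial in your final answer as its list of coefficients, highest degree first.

Step 1: lead(2x⁵ + 21x⁴ + 44x³ − 43x² + 21x + 58) ÷ lead(D) = 2x⁵ ÷ 2x = x⁴. Subtract (x⁴)·D = 2x⁵ + 9x⁴. Remainder: 12x⁴ + 44x³ − 43x² + 21x + 58.
Step 2: lead(12x⁴ + 44x³ − 43x² + 21x + 58) ÷ lead(D) = 12x⁴ ÷ 2x = 6x³. Subtract (6x³)·D = 12x⁴ + 54x³. Remainder: −10x³ − 43x² + 21x + 58.
Step 3: lead(−10x³ − 43x² + 21x + 58) ÷ lead(D) = −10x³ ÷ 2x = −5x². Subtract (−5x²)·D = −10x³ − 45x². Remainder: 2x² + 21x + 58.
Step 4: lead(2x² + 21x + 58) ÷ lead(D) = 2x² ÷ 2x = x. Subtract (x)·D = 2x² + 9x. Remainder: 12x + 58.
Step 5: lead(12x + 58) ÷ lead(D) = 12x ÷ 2x = 6. Subtract (6)·D = 12x + 54. Remainder: 4.

R = [4]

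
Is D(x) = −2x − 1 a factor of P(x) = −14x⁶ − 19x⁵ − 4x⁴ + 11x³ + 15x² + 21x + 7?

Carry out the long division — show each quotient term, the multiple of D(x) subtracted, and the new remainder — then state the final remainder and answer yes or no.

R(x) = −1, so D(x) is not a factor of P(x). no

Step 1: lead(−14x⁶ − 19x⁵ − 4x⁴ + 11x³ + 15x² + 21x + 7) ÷ lead(D) = −14x⁶ ÷ −2x = 7x⁵. Subtract (7x⁵)·D = −14x⁶ − 7x⁵. Remainder: −12x⁵ − 4x⁴ + 11x³ + 15x² + 21x + 7.
Step 2: lead(−12x⁵ − 4x⁴ + 11x³ + 15x² + 21x + 7) ÷ lead(D) = −12x⁵ ÷ −2x = 6x⁴. Subtract (6x⁴)·D = −12x⁵ − 6x⁴. Remainder: 2x⁴ + 11x³ + 15x² + 21x + 7.
Step 3: lead(2x⁴ + 11x³ + 15x² + 21x + 7) ÷ lead(D) = 2x⁴ ÷ −2x = −x³. Subtract (−x³)·D = 2x⁴ + x³. Remainder: 10x³ + 15x² + 21x + 7.
Step 4: lead(10x³ + 15x² + 21x + 7) ÷ lead(D) = 10x³ ÷ −2x = −5x². Subtract (−5x²)·D = 10x³ + 5x². Remainder: 10x² + 21x + 7.
Step 5: lead(10x² + 21x + 7) ÷ lead(D) = 10x² ÷ −2x = −5x. Subtract (−5x)·D = 10x² + 5x. Remainder: 16x + 7.
Step 6: lead(16x + 7) ÷ lead(D) = 16x ÷ −2x = −8. Subtract (−8)·D = 16x + 8. Remainder: −1.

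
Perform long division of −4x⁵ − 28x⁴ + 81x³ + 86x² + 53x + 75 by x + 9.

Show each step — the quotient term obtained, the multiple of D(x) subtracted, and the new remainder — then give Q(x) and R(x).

Step 1: lead(−4x⁵ − 28x⁴ + 81x³ + 86x² + 53x + 75) ÷ lead(D) = −4x⁵ ÷ x = −4x⁴. Subtract (−4x⁴)·D = −4x⁵ − 36x⁴. Remainder: 8x⁴ + 81x³ + 86x² + 53x + 75.
Step 2: lead(8x⁴ + 81x³ + 86x² + 53x + 75) ÷ lead(D) = 8x⁴ ÷ x = 8x³. Subtract (8x³)·D = 8x⁴ + 72x³. Remainder: 9x³ + 86x² + 53x + 75.
Step 3: lead(9x³ + 86x² + 53x + 75) ÷ lead(D) = 9x³ ÷ x = 9x². Subtract (9x²)·D = 9x³ + 81x². Remainder: 5x² + 53x + 75.
Step 4: lead(5x² + 53x + 75) ÷ lead(D) = 5x² ÷ x = 5x. Subtract (5x)·D = 5x² + 45x. Remainder: 8x + 75.
Step 5: lead(8x + 75) ÷ lead(D) = 8x ÷ x = 8. Subtract (8)·D = 8x + 72. Remainder: 3.

Q(x) = −4x⁴ + 8x³ + 9x² + 5x + 8; R(x) = 3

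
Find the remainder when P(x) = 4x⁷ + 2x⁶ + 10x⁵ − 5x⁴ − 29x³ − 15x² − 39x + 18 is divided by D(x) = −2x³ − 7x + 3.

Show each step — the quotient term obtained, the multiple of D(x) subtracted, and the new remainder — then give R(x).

Step 1: lead(4x⁷ + 2x⁶ + 10x⁵ − 5x⁴ − 29x³ − 15x² − 39x + 18) ÷ lead(D) = 4x⁷ ÷ −2x³ = −2x⁴. Subtract (−2x⁴)·D = 4x⁷ + 14x⁵ − 6x⁴. Remainder: 2x⁶ − 4x⁵ + x⁴ − 29x³ − 15x² − 39x + 18.
Step 2: lead(2x⁶ − 4x⁵ + x⁴ − 29x³ − 15x² − 39x + 18) ÷ lead(D) = 2x⁶ ÷ −2x³ = −x³. Subtract (−x³)·D = 2x⁶ + 7x⁴ − 3x³. Remainder: −4x⁵ − 6x⁴ − 26x³ − 15x² − 39x + 18.
Step 3: lead(−4x⁵ − 6x⁴ − 26x³ − 15x² − 39x + 18) ÷ lead(D) = −4x⁵ ÷ −2x³ = 2x². Subtract (2x²)·D = −4x⁵ − 14x³ + 6x². Remainder: −6x⁴ − 12x³ − 21x² − 39x + 18.
Step 4: lead(−6x⁴ − 12x³ − 21x² − 39x + 18) ÷ lead(D) = −6x⁴ ÷ −2x³ = 3x. Subtract (3x)·D = −6x⁴ − 21x² + 9x. Remainder: −12x³ − 48x + 18.
Step 5: lead(−12x³ − 48x + 18) ÷ lead(D) = −12x³ ÷ −2x³ = 6. Subtract (6)·D = −12x³ − 42x + 18. Remainder: −6x.

R(x) = −6x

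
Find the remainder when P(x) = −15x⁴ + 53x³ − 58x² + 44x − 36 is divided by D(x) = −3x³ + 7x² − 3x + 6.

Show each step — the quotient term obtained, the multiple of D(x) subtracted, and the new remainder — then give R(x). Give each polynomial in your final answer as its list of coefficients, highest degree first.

R = [-1, -4, 0]

Step 1: lead(−15x⁴ + 53x³ − 58x² + 44x − 36) ÷ lead(D) = −15x⁴ ÷ −3x³ = 5x. Subtract (5x)·D = −15x⁴ + 35x³ − 15x² + 30x. Remainder: 18x³ − 43x² + 14x − 36.
Step 2: lead(18x³ − 43x² + 14x − 36) ÷ lead(D) = 18x³ ÷ −3x³ = −6. Subtract (−6)·D = 18x³ − 42x² + 18x − 36. Remainder: −x² − 4x.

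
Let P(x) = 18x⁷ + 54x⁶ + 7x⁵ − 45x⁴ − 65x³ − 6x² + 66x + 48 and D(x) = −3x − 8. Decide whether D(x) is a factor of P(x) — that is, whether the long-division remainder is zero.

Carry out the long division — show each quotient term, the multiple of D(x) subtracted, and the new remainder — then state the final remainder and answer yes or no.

Step 1: lead(18x⁷ + 54x⁶ + 7x⁵ − 45x⁴ − 65x³ − 6x² + 66x + 48) ÷ lead(D) = 18x⁷ ÷ −3x = −6x⁶. Subtract (−6x⁶)·D = 18x⁷ + 48x⁶. Remainder: 6x⁶ + 7x⁵ − 45x⁴ − 65x³ − 6x² + 66x + 48.
Step 2: lead(6x⁶ + 7x⁵ − 45x⁴ − 65x³ − 6x² + 66x + 48) ÷ lead(D) = 6x⁶ ÷ −3x = −2x⁵. Subtract (−2x⁵)·D = 6x⁶ + 16x⁵. Remainder: −9x⁵ − 45x⁴ − 65x³ − 6x² + 66x + 48.
Step 3: lead(−9x⁵ − 45x⁴ − 65x³ − 6x² + 66x + 48) ÷ lead(D) = −9x⁵ ÷ −3x = 3x⁴. Subtract (3x⁴)·D = −9x⁵ − 24x⁴. Remainder: −21x⁴ − 65x³ − 6x² + 66x + 48.
Step 4: lead(−21x⁴ − 65x³ − 6x² + 66x + 48) ÷ lead(D) = −21x⁴ ÷ −3x = 7x³. Subtract (7x³)·D = −21x⁴ − 56x³. Remainder: −9x³ − 6x² + 66x + 48.
Step 5: lead(−9x³ − 6x² + 66x + 48) ÷ lead(D) = −9x³ ÷ −3x = 3x². Subtract (3x²)·D = −9x³ − 24x². Remainder: 18x² + 66x + 48.
Step 6: lead(18x² + 66x + 48) ÷ lead(D) = 18x² ÷ −3x = −6x. Subtract (−6x)·D = 18x² + 48x. Remainder: 18x + 48.
Step 7: lead(18x + 48) ÷ lead(D) = 18x ÷ −3x = −6. Subtract (−6)·D = 18x + 48. Remainder: 0.

R(x) = 0, so D(x) is a factor of P(x). yes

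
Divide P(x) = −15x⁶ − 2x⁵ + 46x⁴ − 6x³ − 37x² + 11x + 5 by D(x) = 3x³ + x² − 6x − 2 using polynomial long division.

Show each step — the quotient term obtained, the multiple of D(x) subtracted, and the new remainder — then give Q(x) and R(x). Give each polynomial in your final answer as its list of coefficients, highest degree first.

Q = [-5, 1, 5, -5]; R = [-9, -5]

Step 1: lead(−15x⁶ − 2x⁵ + 46x⁴ − 6x³ − 37x² + 11x + 5) ÷ lead(D) = −15x⁶ ÷ 3x³ = −5x³. Subtract (−5x³)·D = −15x⁶ − 5x⁵ + 30x⁴ + 10x³. Remainder: 3x⁵ + 16x⁴ − 16x³ − 37x² + 11x + 5.
Step 2: lead(3x⁵ + 16x⁴ − 16x³ − 37x² + 11x + 5) ÷ lead(D) = 3x⁵ ÷ 3x³ = x². Subtract (x²)·D = 3x⁵ + x⁴ − 6x³ − 2x². Remainder: 15x⁴ − 10x³ − 35x² + 11x + 5.
Step 3: lead(15x⁴ − 10x³ − 35x² + 11x + 5) ÷ lead(D) = 15x⁴ ÷ 3x³ = 5x. Subtract (5x)·D = 15x⁴ + 5x³ − 30x² − 10x. Remainder: −15x³ − 5x² + 21x + 5.
Step 4: lead(−15x³ − 5x² + 21x + 5) ÷ lead(D) = −15x³ ÷ 3x³ = −5. Subtract (−5)·D = −15x³ − 5x² + 30x + 10. Remainder: −9x − 5.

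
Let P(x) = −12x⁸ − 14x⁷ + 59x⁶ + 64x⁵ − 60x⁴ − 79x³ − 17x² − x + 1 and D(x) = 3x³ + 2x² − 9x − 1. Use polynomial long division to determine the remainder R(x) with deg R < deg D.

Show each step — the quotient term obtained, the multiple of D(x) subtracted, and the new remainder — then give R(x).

R(x) = 1

Step 1: lead(−12x⁸ − 14x⁷ + 59x⁶ + 64x⁵ − 60x⁴ − 79x³ − 17x² − x + 1) ÷ lead(D) = −12x⁸ ÷ 3x³ = −4x⁵. Subtract (−4x⁵)·D = −12x⁸ − 8x⁷ + 36x⁶ + 4x⁵. Remainder: −6x⁷ + 23x⁶ + 60x⁵ − 60x⁴ − 79x³ − 17x² − x + 1.
Step 2: lead(−6x⁷ + 23x⁶ + 60x⁵ − 60x⁴ − 79x³ − 17x² − x + 1) ÷ lead(D) = −6x⁷ ÷ 3x³ = −2x⁴. Subtract (−2x⁴)·D = −6x⁷ − 4x⁶ + 18x⁵ + 2x⁴. Remainder: 27x⁶ + 42x⁵ − 62x⁴ − 79x³ − 17x² − x + 1.
Step 3: lead(27x⁶ + 42x⁵ − 62x⁴ − 79x³ − 17x² − x + 1) ÷ lead(D) = 27x⁶ ÷ 3x³ = 9x³. Subtract (9x³)·D = 27x⁶ + 18x⁵ − 81x⁴ − 9x³. Remainder: 24x⁵ + 19x⁴ − 70x³ − 17x² − x + 1.
Step 4: lead(24x⁵ + 19x⁴ − 70x³ − 17x² − x + 1) ÷ lead(D) = 24x⁵ ÷ 3x³ = 8x². Subtract (8x²)·D = 24x⁵ + 16x⁴ − 72x³ − 8x². Remainder: 3x⁴ + 2x³ − 9x² − x + 1.
Step 5: lead(3x⁴ + 2x³ − 9x² − x + 1) ÷ lead(D) = 3x⁴ ÷ 3x³ = x. Subtract (x)·D = 3x⁴ + 2x³ − 9x² − x. Remainder: 1.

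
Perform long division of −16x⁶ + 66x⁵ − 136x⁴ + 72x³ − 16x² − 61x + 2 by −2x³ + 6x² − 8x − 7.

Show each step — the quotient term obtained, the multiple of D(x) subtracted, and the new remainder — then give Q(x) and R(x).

Step 1: lead(−16x⁶ + 66x⁵ − 136x⁴ + 72x³ − 16x² − 61x + 2) ÷ lead(D) = −16x⁶ ÷ −2x³ = 8x³. Subtract (8x³)·D = −16x⁶ + 48x⁵ − 64x⁴ − 56x³. Remainder: 18x⁵ − 72x⁴ + 128x³ − 16x² − 61x + 2.
Step 2: lead(18x⁵ − 72x⁴ + 128x³ − 16x² − 61x + 2) ÷ lead(D) = 18x⁵ ÷ −2x³ = −9x². Subtract (−9x²)·D = 18x⁵ − 54x⁴ + 72x³ + 63x². Remainder: −18x⁴ + 56x³ − 79x² − 61x + 2.
Step 3: lead(−18x⁴ + 56x³ − 79x² − 61x + 2) ÷ lead(D) = −18x⁴ ÷ −2x³ = 9x. Subtract (9x)·D = −18x⁴ + 54x³ − 72x² − 63x. Remainder: 2x³ − 7x² + 2x + 2.
Step 4: lead(2x³ − 7x² + 2x + 2) ÷ lead(D) = 2x³ ÷ −2x³ = −1. Subtract (−1)·D = 2x³ − 6x² + 8x + 7. Remainder: −x² − 6x − 5.

Q(x) = 8x³ − 9x² + 9x − 1; R(x) = −x² − 6x − 5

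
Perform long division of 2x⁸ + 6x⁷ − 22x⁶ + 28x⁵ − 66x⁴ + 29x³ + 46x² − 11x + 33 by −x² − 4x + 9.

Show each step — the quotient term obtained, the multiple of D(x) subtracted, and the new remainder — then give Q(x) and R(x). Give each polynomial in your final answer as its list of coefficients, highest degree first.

Q = [-2, 2, -4, 6, 6, 1, 4]; R = [-4, -3]

Step 1: lead(2x⁸ + 6x⁷ − 22x⁶ + 28x⁵ − 66x⁴ + 29x³ + 46x² − 11x + 33) ÷ lead(D) = 2x⁸ ÷ −x² = −2x⁶. Subtract (−2x⁶)·D = 2x⁸ + 8x⁷ − 18x⁶. Remainder: −2x⁷ − 4x⁶ + 28x⁵ − 66x⁴ + 29x³ + 46x² − 11x + 33.
Step 2: lead(−2x⁷ − 4x⁶ + 28x⁵ − 66x⁴ + 29x³ + 46x² − 11x + 33) ÷ lead(D) = −2x⁷ ÷ −x² = 2x⁵. Subtract (2x⁵)·D = −2x⁷ − 8x⁶ + 18x⁵. Remainder: 4x⁶ + 10x⁵ − 66x⁴ + 29x³ + 46x² − 11x + 33.
Step 3: lead(4x⁶ + 10x⁵ − 66x⁴ + 29x³ + 46x² − 11x + 33) ÷ lead(D) = 4x⁶ ÷ −x² = −4x⁴. Subtract (−4x⁴)·D = 4x⁶ + 16x⁵ − 36x⁴. Remainder: −6x⁵ − 30x⁴ + 29x³ + 46x² − 11x + 33.
Step 4: lead(−6x⁵ − 30x⁴ + 29x³ + 46x² − 11x + 33) ÷ lead(D) = −6x⁵ ÷ −x² = 6x³. Subtract (6x³)·D = −6x⁵ − 24x⁴ + 54x³. Remainder: −6x⁴ − 25x³ + 46x² − 11x + 33.
Step 5: lead(−6x⁴ − 25x³ + 46x² − 11x + 33) ÷ lead(D) = −6x⁴ ÷ −x² = 6x². Subtract (6x²)·D = −6x⁴ − 24x³ + 54x². Remainder: −x³ − 8x² − 11x + 33.
Step 6: lead(−x³ − 8x² − 11x + 33) ÷ lead(D) = −x³ ÷ −x² = x. Subtract (x)·D = −x³ − 4x² + 9x. Remainder: −4x² − 20x + 33.
Step 7: lead(−4x² − 20x + 33) ÷ lead(D) = −4x² ÷ −x² = 4. Subtract (4)·D = −4x² − 16x + 36. Remainder: −4x − 3.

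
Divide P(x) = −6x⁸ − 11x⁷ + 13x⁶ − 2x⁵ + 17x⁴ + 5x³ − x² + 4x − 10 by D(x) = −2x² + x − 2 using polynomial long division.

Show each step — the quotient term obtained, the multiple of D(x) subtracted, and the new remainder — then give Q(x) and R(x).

Q(x) = 3x⁶ + 7x⁵ − 6x⁴ − 9x³ − 7x² + 3x + 9; R(x) = x + 8

Step 1: lead(−6x⁸ − 11x⁷ + 13x⁶ − 2x⁵ + 17x⁴ + 5x³ − x² + 4x − 10) ÷ lead(D) = −6x⁸ ÷ −2x² = 3x⁶. Subtract (3x⁶)·D = −6x⁸ + 3x⁷ − 6x⁶. Remainder: −14x⁷ + 19x⁶ − 2x⁵ + 17x⁴ + 5x³ − x² + 4x − 10.
Step 2: lead(−14x⁷ + 19x⁶ − 2x⁵ + 17x⁴ + 5x³ − x² + 4x − 10) ÷ lead(D) = −14x⁷ ÷ −2x² = 7x⁵. Subtract (7x⁵)·D = −14x⁷ + 7x⁶ − 14x⁵. Remainder: 12x⁶ + 12x⁵ + 17x⁴ + 5x³ − x² + 4x − 10.
Step 3: lead(12x⁶ + 12x⁵ + 17x⁴ + 5x³ − x² + 4x − 10) ÷ lead(D) = 12x⁶ ÷ −2x² = −6x⁴. Subtract (−6x⁴)·D = 12x⁶ − 6x⁵ + 12x⁴. Remainder: 18x⁵ + 5x⁴ + 5x³ − x² + 4x − 10.
Step 4: lead(18x⁵ + 5x⁴ + 5x³ − x² + 4x − 10) ÷ lead(D) = 18x⁵ ÷ −2x² = −9x³. Subtract (−9x³)·D = 18x⁵ − 9x⁴ + 18x³. Remainder: 14x⁴ − 13x³ − x² + 4x − 10.
Step 5: lead(14x⁴ − 13x³ − x² + 4x − 10) ÷ lead(D) = 14x⁴ ÷ −2x² = −7x². Subtract (−7x²)·D = 14x⁴ − 7x³ + 14x². Remainder: −6x³ − 15x² + 4x − 10.
Step 6: lead(−6x³ − 15x² + 4x − 10) ÷ lead(D) = −6x³ ÷ −2x² = 3x. Subtract (3x)·D = −6x³ + 3x² − 6x. Remainder: −18x² + 10x − 10.
Step 7: lead(−18x² + 10x − 10) ÷ lead(D) = −18x² ÷ −2x² = 9. Subtract (9)·D = −18x² + 9x − 18. Remainder: x + 8.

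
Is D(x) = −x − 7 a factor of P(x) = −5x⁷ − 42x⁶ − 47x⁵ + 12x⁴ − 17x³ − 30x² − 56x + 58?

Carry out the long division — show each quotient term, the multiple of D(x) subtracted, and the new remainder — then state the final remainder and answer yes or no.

Step 1: lead(−5x⁷ − 42x⁶ − 47x⁵ + 12x⁴ − 17x³ − 30x² − 56x + 58) ÷ lead(D) = −5x⁷ ÷ −x = 5x⁶. Subtract (5x⁶)·D = −5x⁷ − 35x⁶. Remainder: −7x⁶ − 47x⁵ + 12x⁴ − 17x³ − 30x² − 56x + 58.
Step 2: lead(−7x⁶ − 47x⁵ + 12x⁴ − 17x³ − 30x² − 56x + 58) ÷ lead(D) = −7x⁶ ÷ −x = 7x⁵. Subtract (7x⁵)·D = −7x⁶ − 49x⁵. Remainder: 2x⁵ + 12x⁴ − 17x³ − 30x² − 56x + 58.
Step 3: lead(2x⁵ + 12x⁴ − 17x³ − 30x² − 56x + 58) ÷ lead(D) = 2x⁵ ÷ −x = −2x⁴. Subtract (−2x⁴)·D = 2x⁵ + 14x⁴. Remainder: −2x⁴ − 17x³ − 30x² − 56x + 58.
Step 4: lead(−2x⁴ − 17x³ − 30x² − 56x + 58) ÷ lead(D) = −2x⁴ ÷ −x = 2x³. Subtract (2x³)·D = −2x⁴ − 14x³. Remainder: −3x³ − 30x² − 56x + 58.
Step 5: lead(−3x³ − 30x² − 56x + 58) ÷ lead(D) = −3x³ ÷ −x = 3x². Subtract (3x²)·D = −3x³ − 21x². Remainder: −9x² − 56x + 58.
Step 6: lead(−9x² − 56x + 58) ÷ lead(D) = −9x² ÷ −x = 9x. Subtract (9x)·D = −9x² − 63x. Remainder: 7x + 58.
Step 7: lead(7x + 58) ÷ lead(D) = 7x ÷ −x = −7. Subtract (−7)·D = 7x + 49. Remainder: 9.

R(x) = 9, so D(x) is not a factor of P(x). no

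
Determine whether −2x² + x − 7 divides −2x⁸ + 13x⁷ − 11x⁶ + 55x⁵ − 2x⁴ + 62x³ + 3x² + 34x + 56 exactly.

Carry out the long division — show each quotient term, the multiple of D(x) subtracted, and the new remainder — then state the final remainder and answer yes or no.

Step 1: lead(−2x⁸ + 13x⁷ − 11x⁶ + 55x⁵ − 2x⁴ + 62x³ + 3x² + 34x + 56) ÷ lead(D) = −2x⁸ ÷ −2x² = x⁶. Subtract (x⁶)·D = −2x⁸ + x⁷ − 7x⁶. Remainder: 12x⁷ − 4x⁶ + 55x⁵ − 2x⁴ + 62x³ + 3x² + 34x + 56.
Step 2: lead(12x⁷ − 4x⁶ + 55x⁵ − 2x⁴ + 62x³ + 3x² + 34x + 56) ÷ lead(D) = 12x⁷ ÷ −2x² = −6x⁵. Subtract (−6x⁵)·D = 12x⁷ − 6x⁶ + 42x⁵. Remainder: 2x⁶ + 13x⁵ − 2x⁴ + 62x³ + 3x² + 34x + 56.
Step 3: lead(2x⁶ + 13x⁵ − 2x⁴ + 62x³ + 3x² + 34x + 56) ÷ lead(D) = 2x⁶ ÷ −2x² = −x⁴. Subtract (−x⁴)·D = 2x⁶ − x⁵ + 7x⁴. Remainder: 14x⁵ − 9x⁴ + 62x³ + 3x² + 34x + 56.
Step 4: lead(14x⁵ − 9x⁴ + 62x³ + 3x² + 34x + 56) ÷ lead(D) = 14x⁵ ÷ −2x² = −7x³. Subtract (−7x³)·D = 14x⁵ − 7x⁴ + 49x³. Remainder: −2x⁴ + 13x³ + 3x² + 34x + 56.
Step 5: lead(−2x⁴ + 13x³ + 3x² + 34x + 56) ÷ lead(D) = −2x⁴ ÷ −2x² = x². Subtract (x²)·D = −2x⁴ + x³ − 7x². Remainder: 12x³ + 10x² + 34x + 56.
Step 6: lead(12x³ + 10x² + 34x + 56) ÷ lead(D) = 12x³ ÷ −2x² = −6x. Subtract (−6x)·D = 12x³ − 6x² + 42x. Remainder: 16x² − 8x + 56.
Step 7: lead(16x² − 8x + 56) ÷ lead(D) = 16x² ÷ −2x² = −8. Subtract (−8)·D = 16x² − 8x + 56. Remainder: 0.

R(x) = 0, so D(x) is a factor of P(x). yes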